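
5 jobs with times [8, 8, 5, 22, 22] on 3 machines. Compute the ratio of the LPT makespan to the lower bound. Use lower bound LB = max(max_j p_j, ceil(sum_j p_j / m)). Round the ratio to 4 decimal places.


LPT order: [22, 22, 8, 8, 5]
Machine loads after assignment: [22, 22, 21]
LPT makespan = 22
Lower bound = max(max_job, ceil(total/3)) = max(22, 22) = 22
Ratio = 22 / 22 = 1.0

1.0


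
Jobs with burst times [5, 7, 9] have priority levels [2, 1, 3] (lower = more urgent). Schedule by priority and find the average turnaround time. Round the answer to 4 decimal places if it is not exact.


Sort by priority (ascending = highest first):
Order: [(1, 7), (2, 5), (3, 9)]
Completion times:
  Priority 1, burst=7, C=7
  Priority 2, burst=5, C=12
  Priority 3, burst=9, C=21
Average turnaround = 40/3 = 13.3333

13.3333


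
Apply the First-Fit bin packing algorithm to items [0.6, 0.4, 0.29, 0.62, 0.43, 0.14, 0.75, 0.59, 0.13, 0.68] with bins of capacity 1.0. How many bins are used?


Place items sequentially using First-Fit:
  Item 0.6 -> new Bin 1
  Item 0.4 -> Bin 1 (now 1.0)
  Item 0.29 -> new Bin 2
  Item 0.62 -> Bin 2 (now 0.91)
  Item 0.43 -> new Bin 3
  Item 0.14 -> Bin 3 (now 0.57)
  Item 0.75 -> new Bin 4
  Item 0.59 -> new Bin 5
  Item 0.13 -> Bin 3 (now 0.7)
  Item 0.68 -> new Bin 6
Total bins used = 6

6


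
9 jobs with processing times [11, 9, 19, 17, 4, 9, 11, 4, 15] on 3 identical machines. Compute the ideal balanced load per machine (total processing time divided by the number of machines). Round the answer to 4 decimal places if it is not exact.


Total processing time = 11 + 9 + 19 + 17 + 4 + 9 + 11 + 4 + 15 = 99
Number of machines = 3
Ideal balanced load = 99 / 3 = 33.0

33.0


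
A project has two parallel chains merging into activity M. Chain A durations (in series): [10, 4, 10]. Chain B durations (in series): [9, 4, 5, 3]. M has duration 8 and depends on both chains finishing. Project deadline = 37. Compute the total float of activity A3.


Forward pass: ES(A3) = sum of predecessors on chain A = 14
EF = ES + duration = 14 + 10 = 24
Backward pass: LF(M) = deadline = 37; LS(M) = 37 - 8 = 29
LF(A3) = LS(M) - sum(successors on chain A) = 29 - 0 = 29
LS = LF - duration = 29 - 10 = 19
Total float = LS - ES = 19 - 14 = 5

5


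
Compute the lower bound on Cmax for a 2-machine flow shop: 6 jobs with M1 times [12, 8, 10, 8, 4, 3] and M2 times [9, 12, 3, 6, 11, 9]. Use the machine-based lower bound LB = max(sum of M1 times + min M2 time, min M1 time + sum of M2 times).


LB1 = sum(M1 times) + min(M2 times) = 45 + 3 = 48
LB2 = min(M1 times) + sum(M2 times) = 3 + 50 = 53
Lower bound = max(LB1, LB2) = max(48, 53) = 53

53


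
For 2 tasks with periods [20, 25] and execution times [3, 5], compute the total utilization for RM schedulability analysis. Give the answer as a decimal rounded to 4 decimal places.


Compute individual utilizations (exact fractions):
  Task 1: C/T = 3/20 (approx. 0.15)
  Task 2: C/T = 5/25 = 1/5 (approx. 0.2)
Total utilization U = 3/20 + 1/5 = 7/20
Rounded to 4 decimal places: U = 0.3500
RM (Liu & Layland) bound for 2 tasks = 0.828427; compare with U = 7/20 (approx. 0.350000)
U <= bound, so schedulable by RM sufficient condition.

0.3500


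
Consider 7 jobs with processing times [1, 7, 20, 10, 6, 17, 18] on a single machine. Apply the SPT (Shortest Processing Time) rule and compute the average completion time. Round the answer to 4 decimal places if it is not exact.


Sort jobs by processing time (SPT order): [1, 6, 7, 10, 17, 18, 20]
Compute completion times sequentially:
  Job 1: processing = 1, completes at 1
  Job 2: processing = 6, completes at 7
  Job 3: processing = 7, completes at 14
  Job 4: processing = 10, completes at 24
  Job 5: processing = 17, completes at 41
  Job 6: processing = 18, completes at 59
  Job 7: processing = 20, completes at 79
Sum of completion times = 225
Average completion time = 225/7 = 32.1429

32.1429


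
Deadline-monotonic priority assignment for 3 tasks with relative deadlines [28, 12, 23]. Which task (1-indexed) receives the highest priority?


Sort tasks by relative deadline (ascending):
  Task 2: deadline = 12
  Task 3: deadline = 23
  Task 1: deadline = 28
Priority order (highest first): [2, 3, 1]
Highest priority task = 2

2


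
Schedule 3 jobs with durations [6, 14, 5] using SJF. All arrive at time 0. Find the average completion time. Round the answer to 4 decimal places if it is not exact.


SJF order (ascending): [5, 6, 14]
Completion times:
  Job 1: burst=5, C=5
  Job 2: burst=6, C=11
  Job 3: burst=14, C=25
Average completion = 41/3 = 13.6667

13.6667


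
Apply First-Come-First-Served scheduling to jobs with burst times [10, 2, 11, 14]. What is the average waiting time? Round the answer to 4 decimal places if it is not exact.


FCFS order (as given): [10, 2, 11, 14]
Waiting times:
  Job 1: wait = 0
  Job 2: wait = 10
  Job 3: wait = 12
  Job 4: wait = 23
Sum of waiting times = 45
Average waiting time = 45/4 = 11.25

11.25


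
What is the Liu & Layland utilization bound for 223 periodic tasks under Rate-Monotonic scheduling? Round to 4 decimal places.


Compute 2^(1/223) = 1.0031131190
Subtract 1: 1.0031131190 - 1 = 0.0031131190
Multiply by n: 223 * 0.0031131190 = 0.6942255370
Round to 4 dp: 0.6942

0.6942


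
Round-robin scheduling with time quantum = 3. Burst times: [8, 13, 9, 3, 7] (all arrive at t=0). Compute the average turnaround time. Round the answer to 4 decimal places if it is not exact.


Time quantum = 3
Execution trace:
  J1 runs 3 units, time = 3
  J2 runs 3 units, time = 6
  J3 runs 3 units, time = 9
  J4 runs 3 units, time = 12
  J5 runs 3 units, time = 15
  J1 runs 3 units, time = 18
  J2 runs 3 units, time = 21
  J3 runs 3 units, time = 24
  J5 runs 3 units, time = 27
  J1 runs 2 units, time = 29
  J2 runs 3 units, time = 32
  J3 runs 3 units, time = 35
  J5 runs 1 units, time = 36
  J2 runs 3 units, time = 39
  J2 runs 1 units, time = 40
Finish times: [29, 40, 35, 12, 36]
Average turnaround = 152/5 = 30.4

30.4


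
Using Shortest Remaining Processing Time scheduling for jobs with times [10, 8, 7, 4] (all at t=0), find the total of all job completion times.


Since all jobs arrive at t=0, SRPT equals SPT ordering.
SPT order: [4, 7, 8, 10]
Completion times:
  Job 1: p=4, C=4
  Job 2: p=7, C=11
  Job 3: p=8, C=19
  Job 4: p=10, C=29
Total completion time = 4 + 11 + 19 + 29 = 63

63


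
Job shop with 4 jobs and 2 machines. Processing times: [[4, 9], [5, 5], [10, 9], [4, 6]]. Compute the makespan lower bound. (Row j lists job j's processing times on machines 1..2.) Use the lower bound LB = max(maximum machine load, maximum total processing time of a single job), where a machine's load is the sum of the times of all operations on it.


Machine loads:
  Machine 1: 4 + 5 + 10 + 4 = 23
  Machine 2: 9 + 5 + 9 + 6 = 29
Max machine load = 29
Job totals:
  Job 1: 13
  Job 2: 10
  Job 3: 19
  Job 4: 10
Max job total = 19
Lower bound = max(29, 19) = 29

29


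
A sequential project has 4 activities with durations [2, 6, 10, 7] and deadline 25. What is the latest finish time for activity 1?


LF(activity 1) = deadline - sum of successor durations
Successors: activities 2 through 4 with durations [6, 10, 7]
Sum of successor durations = 23
LF = 25 - 23 = 2

2


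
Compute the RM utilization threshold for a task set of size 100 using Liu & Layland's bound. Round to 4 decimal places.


Compute 2^(1/100) = 1.0069555501
Subtract 1: 1.0069555501 - 1 = 0.0069555501
Multiply by n: 100 * 0.0069555501 = 0.6955550100
Round to 4 dp: 0.6956

0.6956


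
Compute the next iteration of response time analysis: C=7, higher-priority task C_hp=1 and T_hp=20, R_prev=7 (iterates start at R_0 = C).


R_next = C + ceil(R_prev / T_hp) * C_hp
ceil(7 / 20) = ceil(0.35) = 1
Interference = 1 * 1 = 1
R_next = 7 + 1 = 8

8


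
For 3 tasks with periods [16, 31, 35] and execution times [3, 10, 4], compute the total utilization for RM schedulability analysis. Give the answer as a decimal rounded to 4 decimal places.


Compute individual utilizations (exact fractions):
  Task 1: C/T = 3/16 (approx. 0.1875)
  Task 2: C/T = 10/31 (approx. 0.3226)
  Task 3: C/T = 4/35 (approx. 0.1143)
Total utilization U = 3/16 + 10/31 + 4/35 = 10839/17360
Rounded to 4 decimal places: U = 0.6244
RM (Liu & Layland) bound for 3 tasks = 0.779763; compare with U = 10839/17360 (approx. 0.624366)
U <= bound, so schedulable by RM sufficient condition.

0.6244


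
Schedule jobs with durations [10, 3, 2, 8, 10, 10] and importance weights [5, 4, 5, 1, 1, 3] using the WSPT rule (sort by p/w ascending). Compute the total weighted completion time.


Compute p/w ratios and sort ascending (WSPT): [(2, 5), (3, 4), (10, 5), (10, 3), (8, 1), (10, 1)]
Compute weighted completion times:
  Job (p=2,w=5): C=2, w*C=5*2=10
  Job (p=3,w=4): C=5, w*C=4*5=20
  Job (p=10,w=5): C=15, w*C=5*15=75
  Job (p=10,w=3): C=25, w*C=3*25=75
  Job (p=8,w=1): C=33, w*C=1*33=33
  Job (p=10,w=1): C=43, w*C=1*43=43
Total weighted completion time = 256

256


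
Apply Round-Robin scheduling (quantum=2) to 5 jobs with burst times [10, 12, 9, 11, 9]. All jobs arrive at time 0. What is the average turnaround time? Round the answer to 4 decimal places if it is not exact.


Time quantum = 2
Execution trace:
  J1 runs 2 units, time = 2
  J2 runs 2 units, time = 4
  J3 runs 2 units, time = 6
  J4 runs 2 units, time = 8
  J5 runs 2 units, time = 10
  J1 runs 2 units, time = 12
  J2 runs 2 units, time = 14
  J3 runs 2 units, time = 16
  J4 runs 2 units, time = 18
  J5 runs 2 units, time = 20
  J1 runs 2 units, time = 22
  J2 runs 2 units, time = 24
  J3 runs 2 units, time = 26
  J4 runs 2 units, time = 28
  J5 runs 2 units, time = 30
  J1 runs 2 units, time = 32
  J2 runs 2 units, time = 34
  J3 runs 2 units, time = 36
  J4 runs 2 units, time = 38
  J5 runs 2 units, time = 40
  J1 runs 2 units, time = 42
  J2 runs 2 units, time = 44
  J3 runs 1 units, time = 45
  J4 runs 2 units, time = 47
  J5 runs 1 units, time = 48
  J2 runs 2 units, time = 50
  J4 runs 1 units, time = 51
Finish times: [42, 50, 45, 51, 48]
Average turnaround = 236/5 = 47.2

47.2


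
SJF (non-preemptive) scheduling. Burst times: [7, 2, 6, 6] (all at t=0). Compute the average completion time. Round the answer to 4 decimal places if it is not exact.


SJF order (ascending): [2, 6, 6, 7]
Completion times:
  Job 1: burst=2, C=2
  Job 2: burst=6, C=8
  Job 3: burst=6, C=14
  Job 4: burst=7, C=21
Average completion = 45/4 = 11.25

11.25


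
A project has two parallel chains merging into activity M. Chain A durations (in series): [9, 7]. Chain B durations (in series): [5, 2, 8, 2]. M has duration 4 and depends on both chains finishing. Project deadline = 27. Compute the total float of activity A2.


Forward pass: ES(A2) = sum of predecessors on chain A = 9
EF = ES + duration = 9 + 7 = 16
Backward pass: LF(M) = deadline = 27; LS(M) = 27 - 4 = 23
LF(A2) = LS(M) - sum(successors on chain A) = 23 - 0 = 23
LS = LF - duration = 23 - 7 = 16
Total float = LS - ES = 16 - 9 = 7

7


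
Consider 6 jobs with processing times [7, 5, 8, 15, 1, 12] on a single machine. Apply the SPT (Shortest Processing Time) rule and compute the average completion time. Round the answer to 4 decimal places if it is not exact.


Sort jobs by processing time (SPT order): [1, 5, 7, 8, 12, 15]
Compute completion times sequentially:
  Job 1: processing = 1, completes at 1
  Job 2: processing = 5, completes at 6
  Job 3: processing = 7, completes at 13
  Job 4: processing = 8, completes at 21
  Job 5: processing = 12, completes at 33
  Job 6: processing = 15, completes at 48
Sum of completion times = 122
Average completion time = 122/6 = 20.3333

20.3333


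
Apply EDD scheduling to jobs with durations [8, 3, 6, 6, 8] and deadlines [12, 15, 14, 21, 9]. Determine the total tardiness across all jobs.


Sort by due date (EDD order): [(8, 9), (8, 12), (6, 14), (3, 15), (6, 21)]
Compute completion times and tardiness:
  Job 1: p=8, d=9, C=8, tardiness=max(0,8-9)=0
  Job 2: p=8, d=12, C=16, tardiness=max(0,16-12)=4
  Job 3: p=6, d=14, C=22, tardiness=max(0,22-14)=8
  Job 4: p=3, d=15, C=25, tardiness=max(0,25-15)=10
  Job 5: p=6, d=21, C=31, tardiness=max(0,31-21)=10
Total tardiness = 32

32


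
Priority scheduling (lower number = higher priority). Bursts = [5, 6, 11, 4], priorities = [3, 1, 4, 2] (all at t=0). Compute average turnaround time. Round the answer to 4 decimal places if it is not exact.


Sort by priority (ascending = highest first):
Order: [(1, 6), (2, 4), (3, 5), (4, 11)]
Completion times:
  Priority 1, burst=6, C=6
  Priority 2, burst=4, C=10
  Priority 3, burst=5, C=15
  Priority 4, burst=11, C=26
Average turnaround = 57/4 = 14.25

14.25


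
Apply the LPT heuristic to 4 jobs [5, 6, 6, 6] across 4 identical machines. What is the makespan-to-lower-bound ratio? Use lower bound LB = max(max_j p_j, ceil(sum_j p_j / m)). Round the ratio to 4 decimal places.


LPT order: [6, 6, 6, 5]
Machine loads after assignment: [6, 6, 6, 5]
LPT makespan = 6
Lower bound = max(max_job, ceil(total/4)) = max(6, 6) = 6
Ratio = 6 / 6 = 1.0

1.0


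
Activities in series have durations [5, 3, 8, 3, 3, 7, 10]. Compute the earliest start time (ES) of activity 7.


Activity 7 starts after activities 1 through 6 complete.
Predecessor durations: [5, 3, 8, 3, 3, 7]
ES = 5 + 3 + 8 + 3 + 3 + 7 = 29

29


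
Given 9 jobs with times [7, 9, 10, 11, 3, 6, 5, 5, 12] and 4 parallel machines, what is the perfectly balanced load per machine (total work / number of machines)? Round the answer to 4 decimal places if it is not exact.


Total processing time = 7 + 9 + 10 + 11 + 3 + 6 + 5 + 5 + 12 = 68
Number of machines = 4
Ideal balanced load = 68 / 4 = 17.0

17.0


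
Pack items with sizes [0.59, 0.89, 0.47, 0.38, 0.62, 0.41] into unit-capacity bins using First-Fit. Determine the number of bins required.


Place items sequentially using First-Fit:
  Item 0.59 -> new Bin 1
  Item 0.89 -> new Bin 2
  Item 0.47 -> new Bin 3
  Item 0.38 -> Bin 1 (now 0.97)
  Item 0.62 -> new Bin 4
  Item 0.41 -> Bin 3 (now 0.88)
Total bins used = 4

4


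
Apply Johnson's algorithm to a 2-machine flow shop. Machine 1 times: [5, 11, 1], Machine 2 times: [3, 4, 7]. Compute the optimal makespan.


Apply Johnson's rule:
  Group 1 (a <= b): [(3, 1, 7)]
  Group 2 (a > b): [(2, 11, 4), (1, 5, 3)]
Optimal job order: [3, 2, 1]
Schedule:
  Job 3: M1 done at 1, M2 done at 8
  Job 2: M1 done at 12, M2 done at 16
  Job 1: M1 done at 17, M2 done at 20
Makespan = 20

20


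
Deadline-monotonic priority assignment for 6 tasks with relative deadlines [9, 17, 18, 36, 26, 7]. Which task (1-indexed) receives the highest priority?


Sort tasks by relative deadline (ascending):
  Task 6: deadline = 7
  Task 1: deadline = 9
  Task 2: deadline = 17
  Task 3: deadline = 18
  Task 5: deadline = 26
  Task 4: deadline = 36
Priority order (highest first): [6, 1, 2, 3, 5, 4]
Highest priority task = 6

6


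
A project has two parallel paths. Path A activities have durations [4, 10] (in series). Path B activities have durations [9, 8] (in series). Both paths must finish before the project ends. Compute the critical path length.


Path A total = 4 + 10 = 14
Path B total = 9 + 8 = 17
Critical path = longest path = max(14, 17) = 17

17


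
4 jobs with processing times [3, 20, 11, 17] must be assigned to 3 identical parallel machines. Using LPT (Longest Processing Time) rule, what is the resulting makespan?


Sort jobs in decreasing order (LPT): [20, 17, 11, 3]
Assign each job to the least loaded machine:
  Machine 1: jobs [20], load = 20
  Machine 2: jobs [17], load = 17
  Machine 3: jobs [11, 3], load = 14
Makespan = max load = 20

20


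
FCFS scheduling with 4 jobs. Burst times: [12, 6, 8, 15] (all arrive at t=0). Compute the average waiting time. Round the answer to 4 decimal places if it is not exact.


FCFS order (as given): [12, 6, 8, 15]
Waiting times:
  Job 1: wait = 0
  Job 2: wait = 12
  Job 3: wait = 18
  Job 4: wait = 26
Sum of waiting times = 56
Average waiting time = 56/4 = 14.0

14.0


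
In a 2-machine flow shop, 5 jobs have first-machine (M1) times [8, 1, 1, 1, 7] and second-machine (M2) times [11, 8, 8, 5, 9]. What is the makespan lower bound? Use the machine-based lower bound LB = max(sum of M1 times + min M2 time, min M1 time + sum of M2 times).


LB1 = sum(M1 times) + min(M2 times) = 18 + 5 = 23
LB2 = min(M1 times) + sum(M2 times) = 1 + 41 = 42
Lower bound = max(LB1, LB2) = max(23, 42) = 42

42


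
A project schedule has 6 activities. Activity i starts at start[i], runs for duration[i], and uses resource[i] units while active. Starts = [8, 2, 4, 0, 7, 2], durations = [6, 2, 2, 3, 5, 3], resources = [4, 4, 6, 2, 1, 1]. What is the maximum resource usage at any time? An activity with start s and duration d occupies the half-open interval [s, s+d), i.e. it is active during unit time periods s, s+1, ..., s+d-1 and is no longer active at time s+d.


Each activity i is active on [start_i, start_i + duration_i).
Compute total resource usage per time slot:
  t=0: active resources = [2], total = 2
  t=1: active resources = [2], total = 2
  t=2: active resources = [4, 2, 1], total = 7
  t=3: active resources = [4, 1], total = 5
  t=4: active resources = [6, 1], total = 7
  t=5: active resources = [6], total = 6
  t=6: active resources = [], total = 0
  t=7: active resources = [1], total = 1
  t=8: active resources = [4, 1], total = 5
  t=9: active resources = [4, 1], total = 5
  t=10: active resources = [4, 1], total = 5
  t=11: active resources = [4, 1], total = 5
  t=12: active resources = [4], total = 4
  t=13: active resources = [4], total = 4
Peak resource demand = 7

7


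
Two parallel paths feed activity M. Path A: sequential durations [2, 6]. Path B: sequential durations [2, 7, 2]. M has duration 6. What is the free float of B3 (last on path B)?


ES(B3) = sum of predecessors on chain B = 9
EF(B3) = ES + duration = 9 + 2 = 11
Successor of B3 is M. ES(M) = max(sum(A), sum(B)) = max(8, 11) = 11
Free float = ES(successor) - EF(current) = 11 - 11 = 0

0


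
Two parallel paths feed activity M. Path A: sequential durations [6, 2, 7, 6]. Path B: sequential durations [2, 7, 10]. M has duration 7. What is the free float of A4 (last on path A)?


ES(A4) = sum of predecessors on chain A = 15
EF(A4) = ES + duration = 15 + 6 = 21
Successor of A4 is M. ES(M) = max(sum(A), sum(B)) = max(21, 19) = 21
Free float = ES(successor) - EF(current) = 21 - 21 = 0

0


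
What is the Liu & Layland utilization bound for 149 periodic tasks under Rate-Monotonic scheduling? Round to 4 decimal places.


Compute 2^(1/149) = 1.0046628318
Subtract 1: 1.0046628318 - 1 = 0.0046628318
Multiply by n: 149 * 0.0046628318 = 0.6947619382
Round to 4 dp: 0.6948

0.6948


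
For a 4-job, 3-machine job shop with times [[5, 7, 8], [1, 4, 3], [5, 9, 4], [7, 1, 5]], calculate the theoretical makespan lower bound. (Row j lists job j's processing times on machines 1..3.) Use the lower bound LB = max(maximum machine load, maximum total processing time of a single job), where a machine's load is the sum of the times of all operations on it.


Machine loads:
  Machine 1: 5 + 1 + 5 + 7 = 18
  Machine 2: 7 + 4 + 9 + 1 = 21
  Machine 3: 8 + 3 + 4 + 5 = 20
Max machine load = 21
Job totals:
  Job 1: 20
  Job 2: 8
  Job 3: 18
  Job 4: 13
Max job total = 20
Lower bound = max(21, 20) = 21

21


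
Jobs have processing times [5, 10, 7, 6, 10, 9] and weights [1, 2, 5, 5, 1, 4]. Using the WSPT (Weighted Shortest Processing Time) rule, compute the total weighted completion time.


Compute p/w ratios and sort ascending (WSPT): [(6, 5), (7, 5), (9, 4), (5, 1), (10, 2), (10, 1)]
Compute weighted completion times:
  Job (p=6,w=5): C=6, w*C=5*6=30
  Job (p=7,w=5): C=13, w*C=5*13=65
  Job (p=9,w=4): C=22, w*C=4*22=88
  Job (p=5,w=1): C=27, w*C=1*27=27
  Job (p=10,w=2): C=37, w*C=2*37=74
  Job (p=10,w=1): C=47, w*C=1*47=47
Total weighted completion time = 331

331


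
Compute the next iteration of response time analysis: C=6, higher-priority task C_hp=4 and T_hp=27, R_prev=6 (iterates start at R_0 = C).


R_next = C + ceil(R_prev / T_hp) * C_hp
ceil(6 / 27) = ceil(0.2222) = 1
Interference = 1 * 4 = 4
R_next = 6 + 4 = 10

10


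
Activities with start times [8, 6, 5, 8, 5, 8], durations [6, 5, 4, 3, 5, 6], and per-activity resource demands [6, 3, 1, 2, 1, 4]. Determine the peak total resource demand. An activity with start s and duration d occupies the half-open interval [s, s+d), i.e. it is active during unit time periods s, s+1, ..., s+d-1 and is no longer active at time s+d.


Each activity i is active on [start_i, start_i + duration_i).
Compute total resource usage per time slot:
  t=0: active resources = [], total = 0
  t=1: active resources = [], total = 0
  t=2: active resources = [], total = 0
  t=3: active resources = [], total = 0
  t=4: active resources = [], total = 0
  t=5: active resources = [1, 1], total = 2
  t=6: active resources = [3, 1, 1], total = 5
  t=7: active resources = [3, 1, 1], total = 5
  t=8: active resources = [6, 3, 1, 2, 1, 4], total = 17
  t=9: active resources = [6, 3, 2, 1, 4], total = 16
  t=10: active resources = [6, 3, 2, 4], total = 15
  t=11: active resources = [6, 4], total = 10
  t=12: active resources = [6, 4], total = 10
  t=13: active resources = [6, 4], total = 10
Peak resource demand = 17

17


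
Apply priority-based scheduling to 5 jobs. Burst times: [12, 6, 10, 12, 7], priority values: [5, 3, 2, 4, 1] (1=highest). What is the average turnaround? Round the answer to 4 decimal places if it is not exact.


Sort by priority (ascending = highest first):
Order: [(1, 7), (2, 10), (3, 6), (4, 12), (5, 12)]
Completion times:
  Priority 1, burst=7, C=7
  Priority 2, burst=10, C=17
  Priority 3, burst=6, C=23
  Priority 4, burst=12, C=35
  Priority 5, burst=12, C=47
Average turnaround = 129/5 = 25.8

25.8


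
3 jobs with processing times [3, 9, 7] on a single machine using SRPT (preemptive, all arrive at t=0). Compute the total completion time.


Since all jobs arrive at t=0, SRPT equals SPT ordering.
SPT order: [3, 7, 9]
Completion times:
  Job 1: p=3, C=3
  Job 2: p=7, C=10
  Job 3: p=9, C=19
Total completion time = 3 + 10 + 19 = 32

32


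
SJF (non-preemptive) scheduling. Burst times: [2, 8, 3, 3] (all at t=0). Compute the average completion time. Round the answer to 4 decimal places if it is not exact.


SJF order (ascending): [2, 3, 3, 8]
Completion times:
  Job 1: burst=2, C=2
  Job 2: burst=3, C=5
  Job 3: burst=3, C=8
  Job 4: burst=8, C=16
Average completion = 31/4 = 7.75

7.75


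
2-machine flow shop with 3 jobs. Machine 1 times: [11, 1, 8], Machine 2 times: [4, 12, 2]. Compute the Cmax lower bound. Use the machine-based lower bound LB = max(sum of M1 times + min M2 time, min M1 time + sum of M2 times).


LB1 = sum(M1 times) + min(M2 times) = 20 + 2 = 22
LB2 = min(M1 times) + sum(M2 times) = 1 + 18 = 19
Lower bound = max(LB1, LB2) = max(22, 19) = 22

22


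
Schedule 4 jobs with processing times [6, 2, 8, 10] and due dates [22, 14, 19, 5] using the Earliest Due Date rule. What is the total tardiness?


Sort by due date (EDD order): [(10, 5), (2, 14), (8, 19), (6, 22)]
Compute completion times and tardiness:
  Job 1: p=10, d=5, C=10, tardiness=max(0,10-5)=5
  Job 2: p=2, d=14, C=12, tardiness=max(0,12-14)=0
  Job 3: p=8, d=19, C=20, tardiness=max(0,20-19)=1
  Job 4: p=6, d=22, C=26, tardiness=max(0,26-22)=4
Total tardiness = 10

10


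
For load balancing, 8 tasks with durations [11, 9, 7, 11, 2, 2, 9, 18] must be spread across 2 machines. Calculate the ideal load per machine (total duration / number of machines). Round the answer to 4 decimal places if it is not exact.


Total processing time = 11 + 9 + 7 + 11 + 2 + 2 + 9 + 18 = 69
Number of machines = 2
Ideal balanced load = 69 / 2 = 34.5

34.5


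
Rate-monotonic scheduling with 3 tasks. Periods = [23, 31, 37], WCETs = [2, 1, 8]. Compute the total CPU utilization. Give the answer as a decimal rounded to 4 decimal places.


Compute individual utilizations (exact fractions):
  Task 1: C/T = 2/23 (approx. 0.087)
  Task 2: C/T = 1/31 (approx. 0.0323)
  Task 3: C/T = 8/37 (approx. 0.2162)
Total utilization U = 2/23 + 1/31 + 8/37 = 8849/26381
Rounded to 4 decimal places: U = 0.3354
RM (Liu & Layland) bound for 3 tasks = 0.779763; compare with U = 8849/26381 (approx. 0.335431)
U <= bound, so schedulable by RM sufficient condition.

0.3354


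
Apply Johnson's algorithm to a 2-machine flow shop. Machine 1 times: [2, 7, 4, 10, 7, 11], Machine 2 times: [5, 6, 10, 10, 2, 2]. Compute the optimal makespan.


Apply Johnson's rule:
  Group 1 (a <= b): [(1, 2, 5), (3, 4, 10), (4, 10, 10)]
  Group 2 (a > b): [(2, 7, 6), (5, 7, 2), (6, 11, 2)]
Optimal job order: [1, 3, 4, 2, 5, 6]
Schedule:
  Job 1: M1 done at 2, M2 done at 7
  Job 3: M1 done at 6, M2 done at 17
  Job 4: M1 done at 16, M2 done at 27
  Job 2: M1 done at 23, M2 done at 33
  Job 5: M1 done at 30, M2 done at 35
  Job 6: M1 done at 41, M2 done at 43
Makespan = 43

43


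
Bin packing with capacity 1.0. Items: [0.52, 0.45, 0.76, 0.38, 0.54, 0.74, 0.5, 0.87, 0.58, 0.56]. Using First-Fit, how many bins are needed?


Place items sequentially using First-Fit:
  Item 0.52 -> new Bin 1
  Item 0.45 -> Bin 1 (now 0.97)
  Item 0.76 -> new Bin 2
  Item 0.38 -> new Bin 3
  Item 0.54 -> Bin 3 (now 0.92)
  Item 0.74 -> new Bin 4
  Item 0.5 -> new Bin 5
  Item 0.87 -> new Bin 6
  Item 0.58 -> new Bin 7
  Item 0.56 -> new Bin 8
Total bins used = 8

8


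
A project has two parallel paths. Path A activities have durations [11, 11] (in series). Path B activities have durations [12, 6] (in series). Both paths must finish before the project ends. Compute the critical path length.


Path A total = 11 + 11 = 22
Path B total = 12 + 6 = 18
Critical path = longest path = max(22, 18) = 22

22


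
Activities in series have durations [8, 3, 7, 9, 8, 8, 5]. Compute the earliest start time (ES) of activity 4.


Activity 4 starts after activities 1 through 3 complete.
Predecessor durations: [8, 3, 7]
ES = 8 + 3 + 7 = 18

18


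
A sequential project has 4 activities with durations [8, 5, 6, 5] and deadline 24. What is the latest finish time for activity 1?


LF(activity 1) = deadline - sum of successor durations
Successors: activities 2 through 4 with durations [5, 6, 5]
Sum of successor durations = 16
LF = 24 - 16 = 8

8


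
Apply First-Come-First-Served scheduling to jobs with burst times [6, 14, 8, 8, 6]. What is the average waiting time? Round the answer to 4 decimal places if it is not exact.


FCFS order (as given): [6, 14, 8, 8, 6]
Waiting times:
  Job 1: wait = 0
  Job 2: wait = 6
  Job 3: wait = 20
  Job 4: wait = 28
  Job 5: wait = 36
Sum of waiting times = 90
Average waiting time = 90/5 = 18.0

18.0


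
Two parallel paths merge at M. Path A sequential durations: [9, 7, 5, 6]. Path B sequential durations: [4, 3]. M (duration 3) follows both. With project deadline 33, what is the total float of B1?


Forward pass: ES(B1) = sum of predecessors on chain B = 0
EF = ES + duration = 0 + 4 = 4
Backward pass: LF(M) = deadline = 33; LS(M) = 33 - 3 = 30
LF(B1) = LS(M) - sum(successors on chain B) = 30 - 3 = 27
LS = LF - duration = 27 - 4 = 23
Total float = LS - ES = 23 - 0 = 23

23


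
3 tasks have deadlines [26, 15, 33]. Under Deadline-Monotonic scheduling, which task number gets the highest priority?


Sort tasks by relative deadline (ascending):
  Task 2: deadline = 15
  Task 1: deadline = 26
  Task 3: deadline = 33
Priority order (highest first): [2, 1, 3]
Highest priority task = 2

2


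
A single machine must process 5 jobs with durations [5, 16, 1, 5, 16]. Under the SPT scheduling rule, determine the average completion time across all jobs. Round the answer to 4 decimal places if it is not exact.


Sort jobs by processing time (SPT order): [1, 5, 5, 16, 16]
Compute completion times sequentially:
  Job 1: processing = 1, completes at 1
  Job 2: processing = 5, completes at 6
  Job 3: processing = 5, completes at 11
  Job 4: processing = 16, completes at 27
  Job 5: processing = 16, completes at 43
Sum of completion times = 88
Average completion time = 88/5 = 17.6

17.6


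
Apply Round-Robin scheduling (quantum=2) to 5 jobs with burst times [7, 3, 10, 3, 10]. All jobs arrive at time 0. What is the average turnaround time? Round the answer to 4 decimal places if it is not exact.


Time quantum = 2
Execution trace:
  J1 runs 2 units, time = 2
  J2 runs 2 units, time = 4
  J3 runs 2 units, time = 6
  J4 runs 2 units, time = 8
  J5 runs 2 units, time = 10
  J1 runs 2 units, time = 12
  J2 runs 1 units, time = 13
  J3 runs 2 units, time = 15
  J4 runs 1 units, time = 16
  J5 runs 2 units, time = 18
  J1 runs 2 units, time = 20
  J3 runs 2 units, time = 22
  J5 runs 2 units, time = 24
  J1 runs 1 units, time = 25
  J3 runs 2 units, time = 27
  J5 runs 2 units, time = 29
  J3 runs 2 units, time = 31
  J5 runs 2 units, time = 33
Finish times: [25, 13, 31, 16, 33]
Average turnaround = 118/5 = 23.6

23.6


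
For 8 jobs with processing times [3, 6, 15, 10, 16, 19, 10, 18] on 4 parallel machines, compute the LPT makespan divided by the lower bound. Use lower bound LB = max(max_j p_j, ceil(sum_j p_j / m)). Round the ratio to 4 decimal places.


LPT order: [19, 18, 16, 15, 10, 10, 6, 3]
Machine loads after assignment: [22, 24, 26, 25]
LPT makespan = 26
Lower bound = max(max_job, ceil(total/4)) = max(19, 25) = 25
Ratio = 26 / 25 = 1.04

1.04


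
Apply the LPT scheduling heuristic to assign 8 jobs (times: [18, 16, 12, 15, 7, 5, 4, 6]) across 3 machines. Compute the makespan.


Sort jobs in decreasing order (LPT): [18, 16, 15, 12, 7, 6, 5, 4]
Assign each job to the least loaded machine:
  Machine 1: jobs [18, 6, 4], load = 28
  Machine 2: jobs [16, 7, 5], load = 28
  Machine 3: jobs [15, 12], load = 27
Makespan = max load = 28

28


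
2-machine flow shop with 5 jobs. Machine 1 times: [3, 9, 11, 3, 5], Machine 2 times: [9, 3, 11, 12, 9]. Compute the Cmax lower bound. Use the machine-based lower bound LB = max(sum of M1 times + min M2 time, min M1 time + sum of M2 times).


LB1 = sum(M1 times) + min(M2 times) = 31 + 3 = 34
LB2 = min(M1 times) + sum(M2 times) = 3 + 44 = 47
Lower bound = max(LB1, LB2) = max(34, 47) = 47

47


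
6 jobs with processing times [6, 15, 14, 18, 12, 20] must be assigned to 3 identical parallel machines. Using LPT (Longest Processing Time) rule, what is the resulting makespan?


Sort jobs in decreasing order (LPT): [20, 18, 15, 14, 12, 6]
Assign each job to the least loaded machine:
  Machine 1: jobs [20, 6], load = 26
  Machine 2: jobs [18, 12], load = 30
  Machine 3: jobs [15, 14], load = 29
Makespan = max load = 30

30


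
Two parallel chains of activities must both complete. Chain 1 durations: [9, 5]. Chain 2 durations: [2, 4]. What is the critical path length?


Path A total = 9 + 5 = 14
Path B total = 2 + 4 = 6
Critical path = longest path = max(14, 6) = 14

14


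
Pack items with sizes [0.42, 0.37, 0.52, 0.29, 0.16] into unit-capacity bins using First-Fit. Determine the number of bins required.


Place items sequentially using First-Fit:
  Item 0.42 -> new Bin 1
  Item 0.37 -> Bin 1 (now 0.79)
  Item 0.52 -> new Bin 2
  Item 0.29 -> Bin 2 (now 0.81)
  Item 0.16 -> Bin 1 (now 0.95)
Total bins used = 2

2


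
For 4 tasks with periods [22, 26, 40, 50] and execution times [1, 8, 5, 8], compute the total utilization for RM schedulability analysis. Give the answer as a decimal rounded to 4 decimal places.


Compute individual utilizations (exact fractions):
  Task 1: C/T = 1/22 (approx. 0.0455)
  Task 2: C/T = 8/26 = 4/13 (approx. 0.3077)
  Task 3: C/T = 5/40 = 1/8 (approx. 0.125)
  Task 4: C/T = 8/50 = 4/25 (approx. 0.16)
Total utilization U = 1/22 + 4/13 + 1/8 + 4/25 = 18251/28600
Rounded to 4 decimal places: U = 0.6381
RM (Liu & Layland) bound for 4 tasks = 0.756828; compare with U = 18251/28600 (approx. 0.638147)
U <= bound, so schedulable by RM sufficient condition.

0.6381


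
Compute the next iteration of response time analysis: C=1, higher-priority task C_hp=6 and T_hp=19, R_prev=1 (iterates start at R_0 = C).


R_next = C + ceil(R_prev / T_hp) * C_hp
ceil(1 / 19) = ceil(0.0526) = 1
Interference = 1 * 6 = 6
R_next = 1 + 6 = 7

7


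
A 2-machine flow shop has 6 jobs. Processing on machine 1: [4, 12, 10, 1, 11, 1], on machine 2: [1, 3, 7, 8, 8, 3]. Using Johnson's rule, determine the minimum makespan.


Apply Johnson's rule:
  Group 1 (a <= b): [(4, 1, 8), (6, 1, 3)]
  Group 2 (a > b): [(5, 11, 8), (3, 10, 7), (2, 12, 3), (1, 4, 1)]
Optimal job order: [4, 6, 5, 3, 2, 1]
Schedule:
  Job 4: M1 done at 1, M2 done at 9
  Job 6: M1 done at 2, M2 done at 12
  Job 5: M1 done at 13, M2 done at 21
  Job 3: M1 done at 23, M2 done at 30
  Job 2: M1 done at 35, M2 done at 38
  Job 1: M1 done at 39, M2 done at 40
Makespan = 40

40


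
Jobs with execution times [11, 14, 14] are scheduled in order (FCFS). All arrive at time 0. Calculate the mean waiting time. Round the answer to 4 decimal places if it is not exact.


FCFS order (as given): [11, 14, 14]
Waiting times:
  Job 1: wait = 0
  Job 2: wait = 11
  Job 3: wait = 25
Sum of waiting times = 36
Average waiting time = 36/3 = 12.0

12.0


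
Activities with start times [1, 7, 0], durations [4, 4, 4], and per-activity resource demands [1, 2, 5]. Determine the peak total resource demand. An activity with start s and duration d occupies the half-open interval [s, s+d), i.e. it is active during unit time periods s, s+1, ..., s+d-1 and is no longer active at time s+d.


Each activity i is active on [start_i, start_i + duration_i).
Compute total resource usage per time slot:
  t=0: active resources = [5], total = 5
  t=1: active resources = [1, 5], total = 6
  t=2: active resources = [1, 5], total = 6
  t=3: active resources = [1, 5], total = 6
  t=4: active resources = [1], total = 1
  t=5: active resources = [], total = 0
  t=6: active resources = [], total = 0
  t=7: active resources = [2], total = 2
  t=8: active resources = [2], total = 2
  t=9: active resources = [2], total = 2
  t=10: active resources = [2], total = 2
Peak resource demand = 6

6


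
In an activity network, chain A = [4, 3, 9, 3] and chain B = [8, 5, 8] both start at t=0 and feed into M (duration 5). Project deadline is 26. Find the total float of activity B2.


Forward pass: ES(B2) = sum of predecessors on chain B = 8
EF = ES + duration = 8 + 5 = 13
Backward pass: LF(M) = deadline = 26; LS(M) = 26 - 5 = 21
LF(B2) = LS(M) - sum(successors on chain B) = 21 - 8 = 13
LS = LF - duration = 13 - 5 = 8
Total float = LS - ES = 8 - 8 = 0

0


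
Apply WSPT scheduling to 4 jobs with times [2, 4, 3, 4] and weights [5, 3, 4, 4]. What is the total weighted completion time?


Compute p/w ratios and sort ascending (WSPT): [(2, 5), (3, 4), (4, 4), (4, 3)]
Compute weighted completion times:
  Job (p=2,w=5): C=2, w*C=5*2=10
  Job (p=3,w=4): C=5, w*C=4*5=20
  Job (p=4,w=4): C=9, w*C=4*9=36
  Job (p=4,w=3): C=13, w*C=3*13=39
Total weighted completion time = 105

105


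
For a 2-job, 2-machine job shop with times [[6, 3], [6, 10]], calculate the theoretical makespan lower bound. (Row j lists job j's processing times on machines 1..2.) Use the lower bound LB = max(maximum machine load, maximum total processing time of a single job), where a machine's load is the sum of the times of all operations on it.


Machine loads:
  Machine 1: 6 + 6 = 12
  Machine 2: 3 + 10 = 13
Max machine load = 13
Job totals:
  Job 1: 9
  Job 2: 16
Max job total = 16
Lower bound = max(13, 16) = 16

16


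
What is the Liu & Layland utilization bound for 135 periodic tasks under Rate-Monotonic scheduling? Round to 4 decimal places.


Compute 2^(1/135) = 1.0051476273
Subtract 1: 1.0051476273 - 1 = 0.0051476273
Multiply by n: 135 * 0.0051476273 = 0.6949296855
Round to 4 dp: 0.6949

0.6949


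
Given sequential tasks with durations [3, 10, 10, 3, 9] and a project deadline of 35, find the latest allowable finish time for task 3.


LF(activity 3) = deadline - sum of successor durations
Successors: activities 4 through 5 with durations [3, 9]
Sum of successor durations = 12
LF = 35 - 12 = 23

23


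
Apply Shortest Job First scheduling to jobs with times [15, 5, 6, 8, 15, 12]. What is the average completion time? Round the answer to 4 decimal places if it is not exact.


SJF order (ascending): [5, 6, 8, 12, 15, 15]
Completion times:
  Job 1: burst=5, C=5
  Job 2: burst=6, C=11
  Job 3: burst=8, C=19
  Job 4: burst=12, C=31
  Job 5: burst=15, C=46
  Job 6: burst=15, C=61
Average completion = 173/6 = 28.8333

28.8333


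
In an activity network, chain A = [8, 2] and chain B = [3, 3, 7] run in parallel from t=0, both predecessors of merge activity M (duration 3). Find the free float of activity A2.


ES(A2) = sum of predecessors on chain A = 8
EF(A2) = ES + duration = 8 + 2 = 10
Successor of A2 is M. ES(M) = max(sum(A), sum(B)) = max(10, 13) = 13
Free float = ES(successor) - EF(current) = 13 - 10 = 3

3


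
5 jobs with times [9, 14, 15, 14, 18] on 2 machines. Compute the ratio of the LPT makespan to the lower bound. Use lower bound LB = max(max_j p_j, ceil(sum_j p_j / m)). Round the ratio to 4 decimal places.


LPT order: [18, 15, 14, 14, 9]
Machine loads after assignment: [32, 38]
LPT makespan = 38
Lower bound = max(max_job, ceil(total/2)) = max(18, 35) = 35
Ratio = 38 / 35 = 1.0857

1.0857


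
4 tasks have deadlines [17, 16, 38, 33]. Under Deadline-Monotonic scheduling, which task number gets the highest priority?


Sort tasks by relative deadline (ascending):
  Task 2: deadline = 16
  Task 1: deadline = 17
  Task 4: deadline = 33
  Task 3: deadline = 38
Priority order (highest first): [2, 1, 4, 3]
Highest priority task = 2

2


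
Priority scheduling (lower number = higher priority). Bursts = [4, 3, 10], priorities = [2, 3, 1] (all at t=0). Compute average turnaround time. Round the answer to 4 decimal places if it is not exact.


Sort by priority (ascending = highest first):
Order: [(1, 10), (2, 4), (3, 3)]
Completion times:
  Priority 1, burst=10, C=10
  Priority 2, burst=4, C=14
  Priority 3, burst=3, C=17
Average turnaround = 41/3 = 13.6667

13.6667


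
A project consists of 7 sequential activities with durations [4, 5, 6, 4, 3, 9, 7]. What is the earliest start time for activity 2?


Activity 2 starts after activities 1 through 1 complete.
Predecessor durations: [4]
ES = 4 = 4

4


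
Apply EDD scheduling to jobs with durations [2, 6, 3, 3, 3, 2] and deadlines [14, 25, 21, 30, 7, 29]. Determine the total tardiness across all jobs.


Sort by due date (EDD order): [(3, 7), (2, 14), (3, 21), (6, 25), (2, 29), (3, 30)]
Compute completion times and tardiness:
  Job 1: p=3, d=7, C=3, tardiness=max(0,3-7)=0
  Job 2: p=2, d=14, C=5, tardiness=max(0,5-14)=0
  Job 3: p=3, d=21, C=8, tardiness=max(0,8-21)=0
  Job 4: p=6, d=25, C=14, tardiness=max(0,14-25)=0
  Job 5: p=2, d=29, C=16, tardiness=max(0,16-29)=0
  Job 6: p=3, d=30, C=19, tardiness=max(0,19-30)=0
Total tardiness = 0

0


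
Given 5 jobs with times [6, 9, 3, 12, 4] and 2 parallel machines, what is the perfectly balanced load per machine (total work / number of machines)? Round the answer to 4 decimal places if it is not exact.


Total processing time = 6 + 9 + 3 + 12 + 4 = 34
Number of machines = 2
Ideal balanced load = 34 / 2 = 17.0

17.0


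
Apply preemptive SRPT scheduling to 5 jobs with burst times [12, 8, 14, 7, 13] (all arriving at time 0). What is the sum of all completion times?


Since all jobs arrive at t=0, SRPT equals SPT ordering.
SPT order: [7, 8, 12, 13, 14]
Completion times:
  Job 1: p=7, C=7
  Job 2: p=8, C=15
  Job 3: p=12, C=27
  Job 4: p=13, C=40
  Job 5: p=14, C=54
Total completion time = 7 + 15 + 27 + 40 + 54 = 143

143


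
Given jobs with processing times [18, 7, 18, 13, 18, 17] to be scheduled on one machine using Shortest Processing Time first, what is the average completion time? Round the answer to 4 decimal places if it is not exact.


Sort jobs by processing time (SPT order): [7, 13, 17, 18, 18, 18]
Compute completion times sequentially:
  Job 1: processing = 7, completes at 7
  Job 2: processing = 13, completes at 20
  Job 3: processing = 17, completes at 37
  Job 4: processing = 18, completes at 55
  Job 5: processing = 18, completes at 73
  Job 6: processing = 18, completes at 91
Sum of completion times = 283
Average completion time = 283/6 = 47.1667

47.1667
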